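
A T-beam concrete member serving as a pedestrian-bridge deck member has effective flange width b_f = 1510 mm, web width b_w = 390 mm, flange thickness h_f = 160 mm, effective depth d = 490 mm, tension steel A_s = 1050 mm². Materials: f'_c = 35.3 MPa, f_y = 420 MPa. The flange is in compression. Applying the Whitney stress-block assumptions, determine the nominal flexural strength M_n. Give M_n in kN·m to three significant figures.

Tension: T = A_s f_y = 1050 × 420 = 441000 N.
Try a within the flange: a = T/(0.85 f'_c b_f) = 441000/(0.85 × 35.3 × 1510) = 9.73 mm.
Since a = 9.73 ≤ h_f = 160 mm, the stress block lies entirely in the flange; analyse as a rectangular beam of width b_f.
M_n = T(d − a/2) = 441000 × (490 − 4.865) = 213.94 × 10⁶ N·mm.
M_n = 213.94 kN·m.

M_n ≈ 214 kN·m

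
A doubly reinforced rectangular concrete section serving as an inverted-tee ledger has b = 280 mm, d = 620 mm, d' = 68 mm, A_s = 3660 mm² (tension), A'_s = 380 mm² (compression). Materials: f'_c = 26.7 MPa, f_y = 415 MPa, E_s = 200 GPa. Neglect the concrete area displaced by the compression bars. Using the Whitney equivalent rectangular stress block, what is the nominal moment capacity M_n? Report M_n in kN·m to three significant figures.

Assume both tension and compression steel yield.
Net tension couple steel: A_s − A'_s = 3280 mm².
a = (A_s − A'_s) f_y / (0.85 f'_c b) = 1361200/(0.85 × 26.7 × 280) = 214.21 mm.
c = a/β₁ = 214.21/0.85 = 252.01 mm; ε'_s = 0.003(c − d')/c = 0.0022 ≥ f_y/E_s = 0.0021, so compression steel does yield.
M_n = (A_s − A'_s) f_y (d − a/2) + A'_s f_y (d − d') = [1361200 × (620 − 107.105) + 157700 × (620 − 68)] × 10⁻⁶ = 698.15 + 87.05 = 785.20 kN·m.

M_n ≈ 785 kN·m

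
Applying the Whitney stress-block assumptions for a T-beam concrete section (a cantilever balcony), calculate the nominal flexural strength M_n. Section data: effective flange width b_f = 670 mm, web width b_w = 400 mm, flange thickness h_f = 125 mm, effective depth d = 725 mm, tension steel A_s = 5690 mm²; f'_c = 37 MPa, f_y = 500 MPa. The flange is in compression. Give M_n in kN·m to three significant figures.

M_n ≈ 1870 kN·m

Tension: T = A_s f_y = 5690 × 500 = 2845000 N.
Try a within the flange: a = T/(0.85 f'_c b_f) = 2845000/(0.85 × 37 × 670) = 135.02 mm.
a = 135.02 > h_f = 125 mm: the block extends into the web. Split into flange-overhang and web parts.
C_f = 0.85 f'_c (b_f − b_w) h_f = 0.85 × 37 × (670 − 400) × 125 = 1061438 N.
Remaining web compression depth: a_w = (T − C_f)/(0.85 f'_c b_w) = (2845000 − 1061438)/(0.85 × 37 × 400) = 141.78 mm.
M_n = C_f(d − h_f/2) + (T − C_f)(d − a_w/2) = 1061438 × (725 − 62.5) + 1783562 × (725 − 70.89) = 703.20 + 1166.65 = 1869.85 × 10⁶ N·mm.
M_n = 1869.85 kN·m.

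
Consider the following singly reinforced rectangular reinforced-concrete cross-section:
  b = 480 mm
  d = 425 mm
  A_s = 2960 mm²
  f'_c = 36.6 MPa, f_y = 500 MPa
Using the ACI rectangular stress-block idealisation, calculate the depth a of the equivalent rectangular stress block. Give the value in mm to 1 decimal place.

T = A_s f_y = 2960 × 500 = 1480000 N = 1480 kN.
Setting C = 0.85 f'_c a b equal to T: a = 1480000/(0.85 × 36.6 × 480) = 99.1 mm.

a ≈ 99.1 mm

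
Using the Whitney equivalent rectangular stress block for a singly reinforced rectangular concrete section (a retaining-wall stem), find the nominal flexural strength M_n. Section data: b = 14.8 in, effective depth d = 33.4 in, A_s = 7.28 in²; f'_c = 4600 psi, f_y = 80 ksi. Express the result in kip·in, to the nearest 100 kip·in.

T = A_s f_y = 7.28 × 80 = 582.4 kips.
a = T/(0.85 f'_c b) = 582.4/(0.85 × 4.6 × 14.8) = 10.064 in.
M_n = T(d − a/2) = 582.4 × (33.4 − 5.032) = 16521.5 kip·in.

M_n ≈ 16500 kip·in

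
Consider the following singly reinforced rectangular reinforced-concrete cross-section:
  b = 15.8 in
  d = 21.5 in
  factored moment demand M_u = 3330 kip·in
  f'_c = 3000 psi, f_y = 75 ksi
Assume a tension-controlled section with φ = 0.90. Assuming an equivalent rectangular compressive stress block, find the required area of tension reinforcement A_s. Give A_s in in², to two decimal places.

M_n = M_u/φ = 3330/0.90 = 3700 kip·in.
From M_n = 0.85 f'_c a b (d − a/2):
a = d − √(d² − 2M_n/(0.85 f'_c b)) = 21.5 − √(21.5² − 2 × 3700/(0.85 × 3 × 15.8)) = 4.809 in.
A_s = 0.85 f'_c a b / f_y = 0.85 × 3 × 4.809 × 15.8 / 75 = 2.583 in².

A_s ≈ 2.58 in²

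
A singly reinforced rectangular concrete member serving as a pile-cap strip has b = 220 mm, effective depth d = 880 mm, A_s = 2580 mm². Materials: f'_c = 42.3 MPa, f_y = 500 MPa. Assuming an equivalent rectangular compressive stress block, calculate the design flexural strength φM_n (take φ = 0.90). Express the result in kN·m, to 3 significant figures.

φM_n ≈ 927 kN·m

T = A_s f_y = 2580 × 500 = 1290000 N = 1290 kN.
From C = T: a = T/(0.85 f'_c b) = 1290000/(0.85 × 42.3 × 220) = 163.08 mm.
M_n = T(d − a/2) = 1290 kN × (880 − 81.54) mm = 1030.01 kN·m.
φM_n = 0.90 × 1030.01 = 927.01 kN·m.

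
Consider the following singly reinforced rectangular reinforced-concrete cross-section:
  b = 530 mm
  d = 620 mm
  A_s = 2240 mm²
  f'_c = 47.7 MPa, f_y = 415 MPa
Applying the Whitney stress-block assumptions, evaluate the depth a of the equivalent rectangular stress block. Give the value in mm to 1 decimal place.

a ≈ 43.3 mm

T = A_s f_y = 2240 × 415 = 929600 N = 929.6 kN.
Setting C = 0.85 f'_c a b equal to T: a = 929600/(0.85 × 47.7 × 530) = 43.3 mm.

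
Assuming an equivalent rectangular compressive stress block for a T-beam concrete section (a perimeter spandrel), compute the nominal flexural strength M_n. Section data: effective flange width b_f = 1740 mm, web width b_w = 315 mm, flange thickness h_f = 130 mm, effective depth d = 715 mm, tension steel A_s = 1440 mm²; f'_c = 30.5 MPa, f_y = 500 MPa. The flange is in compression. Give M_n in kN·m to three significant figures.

M_n ≈ 509 kN·m

Tension: T = A_s f_y = 1440 × 500 = 720000 N.
Try a within the flange: a = T/(0.85 f'_c b_f) = 720000/(0.85 × 30.5 × 1740) = 15.96 mm.
Since a = 15.96 ≤ h_f = 130 mm, the stress block lies entirely in the flange; analyse as a rectangular beam of width b_f.
M_n = T(d − a/2) = 720000 × (715 − 7.98) = 509.05 × 10⁶ N·mm.
M_n = 509.05 kN·m.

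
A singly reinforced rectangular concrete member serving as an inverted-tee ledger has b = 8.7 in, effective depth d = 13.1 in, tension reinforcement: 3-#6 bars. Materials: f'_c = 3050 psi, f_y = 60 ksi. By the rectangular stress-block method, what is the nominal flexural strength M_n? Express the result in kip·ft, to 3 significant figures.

M_n ≈ 74.9 kip·ft

A_s = 3 × 0.44 = 1.32 in².
T = A_s f_y = 1.32 × 60 = 79.2 kips.
a = T/(0.85 f'_c b) = 79.2/(0.85 × 3.05 × 8.7) = 3.511 in.
M_n = T(d − a/2) = 79.2 × (13.1 − 1.7555) = 898.5 kip·in = 898.5/12 = 74.88 kip·ft.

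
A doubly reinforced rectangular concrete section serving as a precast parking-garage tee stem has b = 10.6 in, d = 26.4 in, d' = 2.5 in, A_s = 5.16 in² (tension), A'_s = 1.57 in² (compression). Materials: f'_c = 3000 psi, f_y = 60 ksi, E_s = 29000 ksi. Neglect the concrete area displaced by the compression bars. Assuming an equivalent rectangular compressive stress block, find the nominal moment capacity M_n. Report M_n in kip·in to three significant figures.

M_n ≈ 7080 kip·in

Assume both steels yield.
a = (A_s − A'_s) f_y/(0.85 f'_c b) = (5.16 − 1.57) × 60/(0.85 × 3 × 10.6) = 7.969 in.
c = a/β₁ = 7.969/0.85 = 9.375 in; ε'_s = 0.003(c − d')/c = 0.0022 ≥ ε_y = 0.0021, so the compression steel yields.
M_n = (A_s − A'_s) f_y (d − a/2) + A'_s f_y (d − d') = 215.4 × (26.4 − 3.9845) + 94.2 × (26.4 − 2.5) = 4828.3 + 2251.4 = 7079.7 kip·in.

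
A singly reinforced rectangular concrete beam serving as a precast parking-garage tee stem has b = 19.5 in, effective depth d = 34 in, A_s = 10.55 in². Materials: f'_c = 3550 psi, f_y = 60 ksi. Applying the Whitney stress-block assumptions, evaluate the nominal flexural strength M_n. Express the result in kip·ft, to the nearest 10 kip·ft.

M_n ≈ 1510 kip·ft

T = A_s f_y = 10.55 × 60 = 633 kips.
a = T/(0.85 f'_c b) = 633/(0.85 × 3.55 × 19.5) = 10.758 in.
M_n = T(d − a/2) = 633 × (34 − 5.379) = 18117.1 kip·in = 18117.1/12 = 1509.76 kip·ft.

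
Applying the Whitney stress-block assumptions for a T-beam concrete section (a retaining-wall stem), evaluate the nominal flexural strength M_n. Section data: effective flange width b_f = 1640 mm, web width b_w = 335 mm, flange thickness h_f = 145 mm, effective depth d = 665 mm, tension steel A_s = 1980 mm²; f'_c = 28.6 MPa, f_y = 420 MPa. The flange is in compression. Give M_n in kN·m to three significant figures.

Tension: T = A_s f_y = 1980 × 420 = 831600 N.
Try a within the flange: a = T/(0.85 f'_c b_f) = 831600/(0.85 × 28.6 × 1640) = 20.86 mm.
Since a = 20.86 ≤ h_f = 145 mm, the stress block lies entirely in the flange; analyse as a rectangular beam of width b_f.
M_n = T(d − a/2) = 831600 × (665 − 10.43) = 544.34 × 10⁶ N·mm.
M_n = 544.34 kN·m.

M_n ≈ 544 kN·m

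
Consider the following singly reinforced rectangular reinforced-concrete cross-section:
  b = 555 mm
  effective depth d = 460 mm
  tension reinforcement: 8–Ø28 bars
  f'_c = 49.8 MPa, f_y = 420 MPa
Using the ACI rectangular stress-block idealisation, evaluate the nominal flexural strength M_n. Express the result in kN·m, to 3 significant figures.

M_n ≈ 861 kN·m

A_s = 8 × 616 = 4928 mm².
T = A_s f_y = 4928 × 420 = 2069760 N = 2069.76 kN.
From C = T: a = T/(0.85 f'_c b) = 2069760/(0.85 × 49.8 × 555) = 88.10 mm.
M_n = T(d − a/2) = 2069.76 kN × (460 − 44.05) mm = 860.92 kN·m.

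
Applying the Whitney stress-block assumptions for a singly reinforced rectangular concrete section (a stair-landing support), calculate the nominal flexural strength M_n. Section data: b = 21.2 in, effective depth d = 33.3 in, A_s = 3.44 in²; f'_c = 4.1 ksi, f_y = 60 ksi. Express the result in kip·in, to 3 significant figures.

T = A_s f_y = 3.44 × 60 = 206.4 kips.
a = T/(0.85 f'_c b) = 206.4/(0.85 × 4.1 × 21.2) = 2.794 in.
M_n = T(d − a/2) = 206.4 × (33.3 − 1.397) = 6584.8 kip·in.

M_n ≈ 6580 kip·in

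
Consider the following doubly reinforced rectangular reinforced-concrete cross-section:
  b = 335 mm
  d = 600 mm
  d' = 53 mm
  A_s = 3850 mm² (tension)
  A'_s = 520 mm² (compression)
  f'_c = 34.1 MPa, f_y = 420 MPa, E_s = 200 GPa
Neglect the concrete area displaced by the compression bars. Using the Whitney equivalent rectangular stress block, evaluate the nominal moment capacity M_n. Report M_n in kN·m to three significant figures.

Assume both tension and compression steel yield.
Net tension couple steel: A_s − A'_s = 3330 mm².
a = (A_s − A'_s) f_y / (0.85 f'_c b) = 1398600/(0.85 × 34.1 × 335) = 144.04 mm.
c = a/β₁ = 144.04/0.806 = 178.71 mm; ε'_s = 0.003(c − d')/c = 0.0021 ≥ f_y/E_s = 0.0021, so compression steel does yield.
M_n = (A_s − A'_s) f_y (d − a/2) + A'_s f_y (d − d') = [1398600 × (600 − 72.02) + 218400 × (600 − 53)] × 10⁻⁶ = 738.43 + 119.46 = 857.89 kN·m.

M_n ≈ 858 kN·m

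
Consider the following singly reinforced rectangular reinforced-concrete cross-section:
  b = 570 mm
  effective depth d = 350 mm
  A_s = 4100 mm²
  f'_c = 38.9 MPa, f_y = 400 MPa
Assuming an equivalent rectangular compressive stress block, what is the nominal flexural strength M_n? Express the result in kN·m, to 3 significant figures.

T = A_s f_y = 4100 × 400 = 1640000 N = 1640 kN.
From C = T: a = T/(0.85 f'_c b) = 1640000/(0.85 × 38.9 × 570) = 87.02 mm.
M_n = T(d − a/2) = 1640 kN × (350 − 43.51) mm = 502.64 kN·m.

M_n ≈ 503 kN·m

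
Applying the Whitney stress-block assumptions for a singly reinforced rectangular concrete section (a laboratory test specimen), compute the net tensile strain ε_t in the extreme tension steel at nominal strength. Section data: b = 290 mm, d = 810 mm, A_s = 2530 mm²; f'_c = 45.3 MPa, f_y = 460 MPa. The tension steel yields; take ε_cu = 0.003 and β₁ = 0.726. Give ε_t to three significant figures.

ε_t ≈ 0.0139

a = A_s f_y/(0.85 f'_c b) = 104.22 mm.
β₁ = 0.726, so c = a/β₁ = 104.22/0.726 = 143.55 mm.
From the linear strain diagram with ε_cu = 0.003: ε_t = 0.003 (d − c)/c = 0.003 × (810 − 143.55)/143.55 = 0.0139.
Since ε_t ≥ 0.005, the section is tension-controlled.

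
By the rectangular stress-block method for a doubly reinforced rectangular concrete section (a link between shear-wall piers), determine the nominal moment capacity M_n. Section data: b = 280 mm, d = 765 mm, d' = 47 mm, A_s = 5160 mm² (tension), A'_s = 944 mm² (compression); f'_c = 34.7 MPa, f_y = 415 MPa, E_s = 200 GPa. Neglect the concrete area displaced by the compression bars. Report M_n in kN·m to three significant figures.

M_n ≈ 1430 kN·m

Assume both tension and compression steel yield.
Net tension couple steel: A_s − A'_s = 4216 mm².
a = (A_s − A'_s) f_y / (0.85 f'_c b) = 1749640/(0.85 × 34.7 × 280) = 211.86 mm.
c = a/β₁ = 211.86/0.802 = 264.16 mm; ε'_s = 0.003(c − d')/c = 0.0025 ≥ f_y/E_s = 0.0021, so compression steel does yield.
M_n = (A_s − A'_s) f_y (d − a/2) + A'_s f_y (d − d') = [1749640 × (765 − 105.93) + 391760 × (765 − 47)] × 10⁻⁶ = 1153.14 + 281.28 = 1434.42 kN·m.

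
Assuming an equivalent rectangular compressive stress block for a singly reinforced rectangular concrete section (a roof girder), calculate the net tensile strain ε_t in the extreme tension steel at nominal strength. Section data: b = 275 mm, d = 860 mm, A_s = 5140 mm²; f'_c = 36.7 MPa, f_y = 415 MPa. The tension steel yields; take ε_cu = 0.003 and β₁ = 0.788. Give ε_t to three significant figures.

ε_t ≈ 0.00518

a = A_s f_y/(0.85 f'_c b) = 248.65 mm.
β₁ = 0.788, so c = a/β₁ = 248.65/0.788 = 315.55 mm.
From the linear strain diagram with ε_cu = 0.003: ε_t = 0.003 (d − c)/c = 0.003 × (860 − 315.55)/315.55 = 0.00518.
Since ε_t ≥ 0.005, the section is tension-controlled.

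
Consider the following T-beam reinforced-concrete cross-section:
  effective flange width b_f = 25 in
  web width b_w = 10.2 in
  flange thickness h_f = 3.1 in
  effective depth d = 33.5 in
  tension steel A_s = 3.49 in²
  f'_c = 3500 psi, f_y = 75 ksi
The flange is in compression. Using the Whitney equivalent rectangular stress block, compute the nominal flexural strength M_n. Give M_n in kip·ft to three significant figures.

Tension: T = A_s f_y = 3.49 × 75 = 261.75 kips.
Try a within the flange: a = T/(0.85 f'_c b_f) = 261.75/(0.85 × 3.5 × 25) = 3.519 in.
a = 3.519 > h_f = 3.1 in: the block extends into the web. Split into flange-overhang and web parts.
C_f = 0.85 f'_c (b_f − b_w) h_f = 0.85 × 3.5 × (25 − 10.2) × 3.1 = 136.5 kips.
Remaining web compression depth: a_w = (T − C_f)/(0.85 f'_c b_w) = (261.75 − 136.5)/(0.85 × 3.5 × 10.2) = 4.128 in.
M_n = C_f(d − h_f/2) + (T − C_f)(d − a_w/2) = 136.5 × (33.5 − 1.55) + 125.25 × (33.5 − 2.064) = 4361.2 + 3937.4 = 8298.6 kip·in.
M_n = 8298.6/12 = 691.55 kip·ft.

M_n ≈ 692 kip·ft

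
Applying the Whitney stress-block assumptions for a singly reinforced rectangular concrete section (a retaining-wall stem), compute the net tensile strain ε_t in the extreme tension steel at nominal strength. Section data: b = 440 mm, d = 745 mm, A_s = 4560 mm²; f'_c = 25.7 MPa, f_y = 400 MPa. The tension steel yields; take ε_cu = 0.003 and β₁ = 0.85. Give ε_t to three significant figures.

ε_t ≈ 0.00701

a = A_s f_y/(0.85 f'_c b) = 189.77 mm.
β₁ = 0.85, so c = a/β₁ = 189.77/0.85 = 223.26 mm.
From the linear strain diagram with ε_cu = 0.003: ε_t = 0.003 (d − c)/c = 0.003 × (745 − 223.26)/223.26 = 0.00701.
Since ε_t ≥ 0.005, the section is tension-controlled.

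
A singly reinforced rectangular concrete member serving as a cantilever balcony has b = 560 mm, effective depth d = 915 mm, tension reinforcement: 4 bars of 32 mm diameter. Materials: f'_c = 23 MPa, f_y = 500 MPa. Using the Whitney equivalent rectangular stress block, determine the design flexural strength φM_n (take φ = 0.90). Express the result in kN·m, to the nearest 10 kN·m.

φM_n ≈ 1220 kN·m

A_s = 4 × 804 = 3216 mm².
T = A_s f_y = 3216 × 500 = 1608000 N = 1608 kN.
From C = T: a = T/(0.85 f'_c b) = 1608000/(0.85 × 23 × 560) = 146.88 mm.
M_n = T(d − a/2) = 1608 kN × (915 − 73.44) mm = 1353.23 kN·m.
φM_n = 0.90 × 1353.23 = 1217.91 kN·m.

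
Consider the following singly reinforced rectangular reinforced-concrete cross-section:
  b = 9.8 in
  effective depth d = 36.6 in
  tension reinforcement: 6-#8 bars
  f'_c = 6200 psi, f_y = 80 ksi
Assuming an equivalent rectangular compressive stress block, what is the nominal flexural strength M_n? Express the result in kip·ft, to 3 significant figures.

A_s = 6 × 0.79 = 4.74 in².
T = A_s f_y = 4.74 × 80 = 379.2 kips.
a = T/(0.85 f'_c b) = 379.2/(0.85 × 6.2 × 9.8) = 7.342 in.
M_n = T(d − a/2) = 379.2 × (36.6 − 3.671) = 12486.7 kip·in = 12486.7/12 = 1040.56 kip·ft.

M_n ≈ 1040 kip·ft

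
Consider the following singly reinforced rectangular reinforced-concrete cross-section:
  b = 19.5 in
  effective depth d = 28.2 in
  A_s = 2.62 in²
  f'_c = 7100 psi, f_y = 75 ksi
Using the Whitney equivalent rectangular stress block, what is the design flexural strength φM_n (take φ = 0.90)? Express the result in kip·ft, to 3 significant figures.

φM_n ≈ 403 kip·ft

T = A_s f_y = 2.62 × 75 = 196.5 kips.
a = T/(0.85 f'_c b) = 196.5/(0.85 × 7.1 × 19.5) = 1.670 in.
M_n = T(d − a/2) = 196.5 × (28.2 − 0.835) = 5377.2 kip·in = 5377.2/12 = 448.10 kip·ft.
φM_n = 0.90 × 448.10 = 403.29 kip·ft.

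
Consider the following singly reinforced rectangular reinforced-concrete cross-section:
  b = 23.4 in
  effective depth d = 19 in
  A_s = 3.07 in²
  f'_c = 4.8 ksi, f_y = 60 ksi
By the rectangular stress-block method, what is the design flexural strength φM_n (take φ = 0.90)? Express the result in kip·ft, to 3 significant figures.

T = A_s f_y = 3.07 × 60 = 184.2 kips.
a = T/(0.85 f'_c b) = 184.2/(0.85 × 4.8 × 23.4) = 1.929 in.
M_n = T(d − a/2) = 184.2 × (19 − 0.9645) = 3322.1 kip·in = 3322.1/12 = 276.84 kip·ft.
φM_n = 0.90 × 276.84 = 249.16 kip·ft.

φM_n ≈ 249 kip·ft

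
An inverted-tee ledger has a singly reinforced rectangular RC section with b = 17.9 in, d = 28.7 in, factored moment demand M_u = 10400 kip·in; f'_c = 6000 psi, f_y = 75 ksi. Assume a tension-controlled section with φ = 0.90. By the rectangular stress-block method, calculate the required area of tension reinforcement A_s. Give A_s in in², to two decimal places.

A_s ≈ 5.86 in²

M_n = M_u/φ = 10400/0.90 = 11555.6 kip·in.
From M_n = 0.85 f'_c a b (d − a/2):
a = d − √(d² − 2M_n/(0.85 f'_c b)) = 28.7 − √(28.7² − 2 × 11555.6/(0.85 × 6 × 17.9)) = 4.814 in.
A_s = 0.85 f'_c a b / f_y = 0.85 × 6 × 4.814 × 17.9 / 75 = 5.860 in².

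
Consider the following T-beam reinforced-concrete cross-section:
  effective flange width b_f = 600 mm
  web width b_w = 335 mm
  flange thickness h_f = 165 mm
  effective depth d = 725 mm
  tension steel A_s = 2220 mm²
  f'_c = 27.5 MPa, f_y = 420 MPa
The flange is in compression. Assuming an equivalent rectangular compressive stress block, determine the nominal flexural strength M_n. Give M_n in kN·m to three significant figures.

Tension: T = A_s f_y = 2220 × 420 = 932400 N.
Try a within the flange: a = T/(0.85 f'_c b_f) = 932400/(0.85 × 27.5 × 600) = 66.48 mm.
Since a = 66.48 ≤ h_f = 165 mm, the stress block lies entirely in the flange; analyse as a rectangular beam of width b_f.
M_n = T(d − a/2) = 932400 × (725 − 33.24) = 645.00 × 10⁶ N·mm.
M_n = 645.00 kN·m.

M_n ≈ 645 kN·m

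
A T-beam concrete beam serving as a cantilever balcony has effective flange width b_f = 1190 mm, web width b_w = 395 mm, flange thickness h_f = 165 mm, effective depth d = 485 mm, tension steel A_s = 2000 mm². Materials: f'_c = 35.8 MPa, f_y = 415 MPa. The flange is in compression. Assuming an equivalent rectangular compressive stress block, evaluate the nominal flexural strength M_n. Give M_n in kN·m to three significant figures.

M_n ≈ 393 kN·m

Tension: T = A_s f_y = 2000 × 415 = 830000 N.
Try a within the flange: a = T/(0.85 f'_c b_f) = 830000/(0.85 × 35.8 × 1190) = 22.92 mm.
Since a = 22.92 ≤ h_f = 165 mm, the stress block lies entirely in the flange; analyse as a rectangular beam of width b_f.
M_n = T(d − a/2) = 830000 × (485 − 11.46) = 393.04 × 10⁶ N·mm.
M_n = 393.04 kN·m.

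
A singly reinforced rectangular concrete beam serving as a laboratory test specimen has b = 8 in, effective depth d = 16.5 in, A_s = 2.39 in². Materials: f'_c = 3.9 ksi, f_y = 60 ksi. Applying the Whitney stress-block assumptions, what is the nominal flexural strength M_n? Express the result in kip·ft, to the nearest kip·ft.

M_n ≈ 165 kip·ft

T = A_s f_y = 2.39 × 60 = 143.4 kips.
a = T/(0.85 f'_c b) = 143.4/(0.85 × 3.9 × 8) = 5.407 in.
M_n = T(d − a/2) = 143.4 × (16.5 − 2.7035) = 1978.4 kip·in = 1978.4/12 = 164.87 kip·ft.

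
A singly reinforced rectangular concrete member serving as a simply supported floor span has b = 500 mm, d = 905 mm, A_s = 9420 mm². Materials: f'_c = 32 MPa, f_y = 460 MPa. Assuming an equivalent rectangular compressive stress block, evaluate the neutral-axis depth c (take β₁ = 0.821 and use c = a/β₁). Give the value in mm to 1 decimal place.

T = A_s f_y = 9420 × 460 = 4333200 N = 4333.2 kN.
Setting C = 0.85 f'_c a b equal to T: a = 4333200/(0.85 × 32 × 500) = 318.618 mm.
With β₁ = 0.821, c = a/β₁ = 318.618/0.821 = 388.1 mm.

c ≈ 388.1 mm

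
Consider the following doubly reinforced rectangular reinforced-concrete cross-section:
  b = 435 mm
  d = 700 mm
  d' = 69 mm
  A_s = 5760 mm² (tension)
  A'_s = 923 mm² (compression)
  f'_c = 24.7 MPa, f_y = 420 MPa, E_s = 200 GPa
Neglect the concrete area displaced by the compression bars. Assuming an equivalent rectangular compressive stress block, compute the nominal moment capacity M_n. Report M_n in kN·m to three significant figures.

M_n ≈ 1440 kN·m

Assume both tension and compression steel yield.
Net tension couple steel: A_s − A'_s = 4837 mm².
a = (A_s − A'_s) f_y / (0.85 f'_c b) = 2031540/(0.85 × 24.7 × 435) = 222.44 mm.
c = a/β₁ = 222.44/0.85 = 261.69 mm; ε'_s = 0.003(c − d')/c = 0.0022 ≥ f_y/E_s = 0.0021, so compression steel does yield.
M_n = (A_s − A'_s) f_y (d − a/2) + A'_s f_y (d − d') = [2031540 × (700 − 111.22) + 387660 × (700 − 69)] × 10⁻⁶ = 1196.13 + 244.61 = 1440.74 kN·m.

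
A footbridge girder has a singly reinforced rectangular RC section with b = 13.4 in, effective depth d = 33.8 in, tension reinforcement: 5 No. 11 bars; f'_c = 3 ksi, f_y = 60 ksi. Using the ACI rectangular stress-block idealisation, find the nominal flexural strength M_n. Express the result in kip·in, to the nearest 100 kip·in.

A_s = 5 × 1.56 = 7.8 in².
T = A_s f_y = 7.8 × 60 = 468 kips.
a = T/(0.85 f'_c b) = 468/(0.85 × 3 × 13.4) = 13.696 in.
M_n = T(d − a/2) = 468 × (33.8 − 6.848) = 12613.5 kip·in.

M_n ≈ 12600 kip·in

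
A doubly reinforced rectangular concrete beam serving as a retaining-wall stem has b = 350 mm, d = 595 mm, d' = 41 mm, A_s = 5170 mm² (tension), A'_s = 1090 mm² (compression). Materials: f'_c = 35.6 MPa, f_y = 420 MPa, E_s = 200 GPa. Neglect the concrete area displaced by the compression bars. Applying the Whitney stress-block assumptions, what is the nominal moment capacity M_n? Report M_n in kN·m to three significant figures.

M_n ≈ 1130 kN·m

Assume both tension and compression steel yield.
Net tension couple steel: A_s − A'_s = 4080 mm².
a = (A_s − A'_s) f_y / (0.85 f'_c b) = 1713600/(0.85 × 35.6 × 350) = 161.80 mm.
c = a/β₁ = 161.80/0.796 = 203.27 mm; ε'_s = 0.003(c − d')/c = 0.0024 ≥ f_y/E_s = 0.0021, so compression steel does yield.
M_n = (A_s − A'_s) f_y (d − a/2) + A'_s f_y (d − d') = [1713600 × (595 − 80.9) + 457800 × (595 − 41)] × 10⁻⁶ = 880.96 + 253.62 = 1134.58 kN·m.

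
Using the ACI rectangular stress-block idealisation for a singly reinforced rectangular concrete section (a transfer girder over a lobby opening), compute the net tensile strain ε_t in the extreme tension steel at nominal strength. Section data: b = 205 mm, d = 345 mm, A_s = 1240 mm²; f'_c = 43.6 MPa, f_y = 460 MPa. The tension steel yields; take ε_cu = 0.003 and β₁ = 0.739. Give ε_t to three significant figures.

a = A_s f_y/(0.85 f'_c b) = 75.08 mm.
β₁ = 0.739, so c = a/β₁ = 75.08/0.739 = 101.60 mm.
From the linear strain diagram with ε_cu = 0.003: ε_t = 0.003 (d − c)/c = 0.003 × (345 − 101.60)/101.60 = 0.00719.
Since ε_t ≥ 0.005, the section is tension-controlled.

ε_t ≈ 0.00719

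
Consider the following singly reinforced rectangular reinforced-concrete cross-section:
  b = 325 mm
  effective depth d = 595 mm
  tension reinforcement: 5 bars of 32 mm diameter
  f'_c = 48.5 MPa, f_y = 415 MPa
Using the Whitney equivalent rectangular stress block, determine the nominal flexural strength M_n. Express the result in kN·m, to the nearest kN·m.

M_n ≈ 889 kN·m

A_s = 5 × 804 = 4020 mm².
T = A_s f_y = 4020 × 415 = 1668300 N = 1668.3 kN.
From C = T: a = T/(0.85 f'_c b) = 1668300/(0.85 × 48.5 × 325) = 124.52 mm.
M_n = T(d − a/2) = 1668.3 kN × (595 − 62.26) mm = 888.77 kN·m.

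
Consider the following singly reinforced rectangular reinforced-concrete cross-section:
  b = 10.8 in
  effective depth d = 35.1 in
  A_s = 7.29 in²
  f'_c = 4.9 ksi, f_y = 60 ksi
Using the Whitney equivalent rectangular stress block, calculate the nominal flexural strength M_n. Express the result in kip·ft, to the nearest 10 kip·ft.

T = A_s f_y = 7.29 × 60 = 437.4 kips.
a = T/(0.85 f'_c b) = 437.4/(0.85 × 4.9 × 10.8) = 9.724 in.
M_n = T(d − a/2) = 437.4 × (35.1 − 4.862) = 13226.1 kip·in = 13226.1/12 = 1102.18 kip·ft.

M_n ≈ 1100 kip·ft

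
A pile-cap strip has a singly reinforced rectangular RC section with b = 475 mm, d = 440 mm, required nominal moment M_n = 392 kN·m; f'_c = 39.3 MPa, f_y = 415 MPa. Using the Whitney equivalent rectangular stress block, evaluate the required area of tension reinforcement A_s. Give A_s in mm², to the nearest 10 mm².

A_s ≈ 2300 mm²

With M_n = 0.85 f'_c a b (d − a/2), solve the quadratic for a:
a = d − √(d² − 2M_n/(0.85 f'_c b)) = 440 − √(440² − 2 × 392×10⁶/(0.85 × 39.3 × 475)) = 60.28 mm.
A_s = 0.85 f'_c a b / f_y = 0.85 × 39.3 × 60.28 × 475 / 415 = 2304.8 mm².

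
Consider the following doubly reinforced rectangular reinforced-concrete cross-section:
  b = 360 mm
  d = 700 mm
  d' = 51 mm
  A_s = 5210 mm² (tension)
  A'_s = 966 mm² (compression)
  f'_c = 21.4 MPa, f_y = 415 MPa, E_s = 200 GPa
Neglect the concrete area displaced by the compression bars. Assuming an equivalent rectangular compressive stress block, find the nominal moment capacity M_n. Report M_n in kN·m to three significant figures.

Assume both tension and compression steel yield.
Net tension couple steel: A_s − A'_s = 4244 mm².
a = (A_s − A'_s) f_y / (0.85 f'_c b) = 1761260/(0.85 × 21.4 × 360) = 268.96 mm.
c = a/β₁ = 268.96/0.85 = 316.42 mm; ε'_s = 0.003(c − d')/c = 0.0025 ≥ f_y/E_s = 0.0021, so compression steel does yield.
M_n = (A_s − A'_s) f_y (d − a/2) + A'_s f_y (d − d') = [1761260 × (700 − 134.48) + 400890 × (700 − 51)] × 10⁻⁶ = 996.03 + 260.18 = 1256.21 kN·m.

M_n ≈ 1260 kN·m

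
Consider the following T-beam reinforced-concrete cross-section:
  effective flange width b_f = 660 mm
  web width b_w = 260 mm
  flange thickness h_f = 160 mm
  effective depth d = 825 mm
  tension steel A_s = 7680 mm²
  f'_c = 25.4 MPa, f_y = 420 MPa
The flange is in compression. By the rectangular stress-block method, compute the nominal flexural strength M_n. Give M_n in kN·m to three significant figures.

M_n ≈ 2250 kN·m

Tension: T = A_s f_y = 7680 × 420 = 3225600 N.
Try a within the flange: a = T/(0.85 f'_c b_f) = 3225600/(0.85 × 25.4 × 660) = 226.37 mm.
a = 226.37 > h_f = 160 mm: the block extends into the web. Split into flange-overhang and web parts.
C_f = 0.85 f'_c (b_f − b_w) h_f = 0.85 × 25.4 × (660 − 260) × 160 = 1381760 N.
Remaining web compression depth: a_w = (T − C_f)/(0.85 f'_c b_w) = (3225600 − 1381760)/(0.85 × 25.4 × 260) = 328.47 mm.
M_n = C_f(d − h_f/2) + (T − C_f)(d − a_w/2) = 1381760 × (825 − 80) + 1843840 × (825 − 164.235) = 1029.41 + 1218.34 = 2247.75 × 10⁶ N·mm.
M_n = 2247.75 kN·m.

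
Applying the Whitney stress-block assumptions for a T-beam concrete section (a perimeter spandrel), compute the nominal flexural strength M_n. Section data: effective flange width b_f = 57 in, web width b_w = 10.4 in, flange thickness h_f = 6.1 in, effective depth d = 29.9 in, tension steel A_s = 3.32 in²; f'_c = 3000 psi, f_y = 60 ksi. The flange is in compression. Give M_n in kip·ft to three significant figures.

M_n ≈ 485 kip·ft

Tension: T = A_s f_y = 3.32 × 60 = 199.2 kips.
Try a within the flange: a = T/(0.85 f'_c b_f) = 199.2/(0.85 × 3 × 57) = 1.370 in.
Since a = 1.370 ≤ h_f = 6.1 in, the stress block lies entirely in the flange; analyse as a rectangular beam of width b_f.
M_n = T(d − a/2) = 199.2 × (29.9 − 0.685) = 5819.6 kip·in.
M_n = 5819.6/12 = 484.97 kip·ft.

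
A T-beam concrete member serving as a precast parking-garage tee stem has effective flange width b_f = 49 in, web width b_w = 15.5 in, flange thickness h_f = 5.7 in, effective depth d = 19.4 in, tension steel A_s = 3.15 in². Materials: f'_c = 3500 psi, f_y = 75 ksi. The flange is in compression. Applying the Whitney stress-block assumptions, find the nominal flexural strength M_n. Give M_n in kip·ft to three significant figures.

M_n ≈ 366 kip·ft

Tension: T = A_s f_y = 3.15 × 75 = 236.25 kips.
Try a within the flange: a = T/(0.85 f'_c b_f) = 236.25/(0.85 × 3.5 × 49) = 1.621 in.
Since a = 1.621 ≤ h_f = 5.7 in, the stress block lies entirely in the flange; analyse as a rectangular beam of width b_f.
M_n = T(d − a/2) = 236.25 × (19.4 − 0.8105) = 4391.8 kip·in.
M_n = 4391.8/12 = 365.98 kip·ft.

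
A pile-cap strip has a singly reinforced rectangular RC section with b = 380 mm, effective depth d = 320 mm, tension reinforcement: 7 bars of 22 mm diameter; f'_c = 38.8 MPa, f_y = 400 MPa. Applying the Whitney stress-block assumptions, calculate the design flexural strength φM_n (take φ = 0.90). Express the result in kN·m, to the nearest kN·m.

A_s = 7 × 380 = 2660 mm².
T = A_s f_y = 2660 × 400 = 1064000 N = 1064 kN.
From C = T: a = T/(0.85 f'_c b) = 1064000/(0.85 × 38.8 × 380) = 84.90 mm.
M_n = T(d − a/2) = 1064 kN × (320 − 42.45) mm = 295.31 kN·m.
φM_n = 0.90 × 295.31 = 265.78 kN·m.

φM_n ≈ 266 kN·m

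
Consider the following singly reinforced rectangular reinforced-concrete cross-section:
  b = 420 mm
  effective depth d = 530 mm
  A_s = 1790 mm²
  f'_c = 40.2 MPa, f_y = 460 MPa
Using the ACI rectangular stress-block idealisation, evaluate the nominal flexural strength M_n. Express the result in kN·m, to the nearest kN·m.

M_n ≈ 413 kN·m

T = A_s f_y = 1790 × 460 = 823400 N = 823.4 kN.
From C = T: a = T/(0.85 f'_c b) = 823400/(0.85 × 40.2 × 420) = 57.37 mm.
M_n = T(d − a/2) = 823.4 kN × (530 − 28.685) mm = 412.78 kN·m.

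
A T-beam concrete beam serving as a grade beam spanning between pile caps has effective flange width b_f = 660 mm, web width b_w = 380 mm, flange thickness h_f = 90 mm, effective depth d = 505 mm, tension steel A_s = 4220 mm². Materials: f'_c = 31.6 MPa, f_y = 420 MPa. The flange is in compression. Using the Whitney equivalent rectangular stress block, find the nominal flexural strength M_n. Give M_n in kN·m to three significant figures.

Tension: T = A_s f_y = 4220 × 420 = 1772400 N.
Try a within the flange: a = T/(0.85 f'_c b_f) = 1772400/(0.85 × 31.6 × 660) = 99.98 mm.
a = 99.98 > h_f = 90 mm: the block extends into the web. Split into flange-overhang and web parts.
C_f = 0.85 f'_c (b_f − b_w) h_f = 0.85 × 31.6 × (660 − 380) × 90 = 676872 N.
Remaining web compression depth: a_w = (T − C_f)/(0.85 f'_c b_w) = (1772400 − 676872)/(0.85 × 31.6 × 380) = 107.33 mm.
M_n = C_f(d − h_f/2) + (T − C_f)(d − a_w/2) = 676872 × (505 − 45) + 1095528 × (505 − 53.665) = 311.36 + 494.45 = 805.81 × 10⁶ N·mm.
M_n = 805.81 kN·m.

M_n ≈ 806 kN·m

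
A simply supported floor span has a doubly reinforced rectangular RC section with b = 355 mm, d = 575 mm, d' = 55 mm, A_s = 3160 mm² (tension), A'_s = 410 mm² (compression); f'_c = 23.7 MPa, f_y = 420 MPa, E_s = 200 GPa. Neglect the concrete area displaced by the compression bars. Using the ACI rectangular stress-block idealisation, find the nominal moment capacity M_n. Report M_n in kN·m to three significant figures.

M_n ≈ 660 kN·m

Assume both tension and compression steel yield.
Net tension couple steel: A_s − A'_s = 2750 mm².
a = (A_s − A'_s) f_y / (0.85 f'_c b) = 1155000/(0.85 × 23.7 × 355) = 161.51 mm.
c = a/β₁ = 161.51/0.85 = 190.01 mm; ε'_s = 0.003(c − d')/c = 0.0021 ≥ f_y/E_s = 0.0021, so compression steel does yield.
M_n = (A_s − A'_s) f_y (d − a/2) + A'_s f_y (d − d') = [1155000 × (575 − 80.755) + 172200 × (575 − 55)] × 10⁻⁶ = 570.85 + 89.54 = 660.39 kN·m.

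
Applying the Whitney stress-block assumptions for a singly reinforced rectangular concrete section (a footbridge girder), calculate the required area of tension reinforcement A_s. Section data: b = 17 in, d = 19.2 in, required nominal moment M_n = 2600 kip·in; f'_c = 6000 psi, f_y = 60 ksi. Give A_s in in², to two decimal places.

A_s ≈ 2.36 in²

From M_n = 0.85 f'_c a b (d − a/2):
a = d − √(d² − 2M_n/(0.85 f'_c b)) = 19.2 − √(19.2² − 2 × 2600/(0.85 × 6 × 17)) = 1.631 in.
A_s = 0.85 f'_c a b / f_y = 0.85 × 6 × 1.631 × 17 / 60 = 2.357 in².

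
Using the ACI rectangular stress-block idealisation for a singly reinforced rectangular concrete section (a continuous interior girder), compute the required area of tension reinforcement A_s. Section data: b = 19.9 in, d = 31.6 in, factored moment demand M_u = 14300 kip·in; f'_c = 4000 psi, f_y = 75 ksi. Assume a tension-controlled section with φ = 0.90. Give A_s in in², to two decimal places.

A_s ≈ 7.76 in²

M_n = M_u/φ = 14300/0.90 = 15888.9 kip·in.
From M_n = 0.85 f'_c a b (d − a/2):
a = d − √(d² − 2M_n/(0.85 f'_c b)) = 31.6 − √(31.6² − 2 × 15888.9/(0.85 × 4 × 19.9)) = 8.602 in.
A_s = 0.85 f'_c a b / f_y = 0.85 × 4 × 8.602 × 19.9 / 75 = 7.760 in².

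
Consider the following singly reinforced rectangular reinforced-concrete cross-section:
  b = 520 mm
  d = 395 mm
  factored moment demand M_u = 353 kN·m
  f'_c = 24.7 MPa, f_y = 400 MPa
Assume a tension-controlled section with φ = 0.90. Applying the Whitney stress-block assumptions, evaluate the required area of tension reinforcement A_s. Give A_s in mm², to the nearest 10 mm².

A_s ≈ 2860 mm²

M_n = M_u/φ = 353/0.90 = 392.222 kN·m.
With M_n = 0.85 f'_c a b (d − a/2), solve the quadratic for a:
a = d − √(d² − 2M_n/(0.85 f'_c b)) = 395 − √(395² − 2 × 392.222×10⁶/(0.85 × 24.7 × 520)) = 104.88 mm.
A_s = 0.85 f'_c a b / f_y = 0.85 × 24.7 × 104.88 × 520 / 400 = 2862.5 mm².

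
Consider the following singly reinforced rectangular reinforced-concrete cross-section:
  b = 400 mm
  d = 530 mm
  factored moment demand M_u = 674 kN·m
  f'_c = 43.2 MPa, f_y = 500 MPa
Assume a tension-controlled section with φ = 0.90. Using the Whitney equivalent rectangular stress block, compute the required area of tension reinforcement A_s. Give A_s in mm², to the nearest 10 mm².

A_s ≈ 3140 mm²

M_n = M_u/φ = 674/0.90 = 748.889 kN·m.
With M_n = 0.85 f'_c a b (d − a/2), solve the quadratic for a:
a = d − √(d² − 2M_n/(0.85 f'_c b)) = 530 − √(530² − 2 × 748.889×10⁶/(0.85 × 43.2 × 400)) = 107.00 mm.
A_s = 0.85 f'_c a b / f_y = 0.85 × 43.2 × 107.00 × 400 / 500 = 3143.2 mm².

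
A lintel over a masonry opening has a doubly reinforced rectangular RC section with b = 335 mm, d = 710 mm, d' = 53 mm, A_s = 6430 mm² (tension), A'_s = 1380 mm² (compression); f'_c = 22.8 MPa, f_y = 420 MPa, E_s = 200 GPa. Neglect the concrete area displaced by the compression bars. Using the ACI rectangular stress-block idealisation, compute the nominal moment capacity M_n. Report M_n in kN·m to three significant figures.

Assume both tension and compression steel yield.
Net tension couple steel: A_s − A'_s = 5050 mm².
a = (A_s − A'_s) f_y / (0.85 f'_c b) = 2121000/(0.85 × 22.8 × 335) = 326.69 mm.
c = a/β₁ = 326.69/0.85 = 384.34 mm; ε'_s = 0.003(c − d')/c = 0.0026 ≥ f_y/E_s = 0.0021, so compression steel does yield.
M_n = (A_s − A'_s) f_y (d − a/2) + A'_s f_y (d − d') = [2121000 × (710 − 163.345) + 579600 × (710 − 53)] × 10⁻⁶ = 1159.46 + 380.80 = 1540.26 kN·m.

M_n ≈ 1540 kN·m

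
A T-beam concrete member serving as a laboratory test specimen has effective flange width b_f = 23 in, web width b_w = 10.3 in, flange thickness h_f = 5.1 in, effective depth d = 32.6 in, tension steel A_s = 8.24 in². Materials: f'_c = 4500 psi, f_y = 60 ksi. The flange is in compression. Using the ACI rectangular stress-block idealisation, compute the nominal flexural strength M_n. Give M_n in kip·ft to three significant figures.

Tension: T = A_s f_y = 8.24 × 60 = 494.4 kips.
Try a within the flange: a = T/(0.85 f'_c b_f) = 494.4/(0.85 × 4.5 × 23) = 5.620 in.
a = 5.620 > h_f = 5.1 in: the block extends into the web. Split into flange-overhang and web parts.
C_f = 0.85 f'_c (b_f − b_w) h_f = 0.85 × 4.5 × (23 − 10.3) × 5.1 = 247.7 kips.
Remaining web compression depth: a_w = (T − C_f)/(0.85 f'_c b_w) = (494.4 − 247.7)/(0.85 × 4.5 × 10.3) = 6.262 in.
M_n = C_f(d − h_f/2) + (T − C_f)(d − a_w/2) = 247.7 × (32.6 − 2.55) + 246.7 × (32.6 − 3.131) = 7443.4 + 7270.0 = 14713.4 kip·in.
M_n = 14713.4/12 = 1226.12 kip·ft.

M_n ≈ 1230 kip·ft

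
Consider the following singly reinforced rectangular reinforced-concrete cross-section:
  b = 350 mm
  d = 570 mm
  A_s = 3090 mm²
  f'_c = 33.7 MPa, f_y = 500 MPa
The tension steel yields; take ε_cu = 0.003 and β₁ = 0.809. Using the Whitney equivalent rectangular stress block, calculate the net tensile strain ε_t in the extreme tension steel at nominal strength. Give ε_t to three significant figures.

a = A_s f_y/(0.85 f'_c b) = 154.10 mm.
β₁ = 0.809, so c = a/β₁ = 154.10/0.809 = 190.48 mm.
From the linear strain diagram with ε_cu = 0.003: ε_t = 0.003 (d − c)/c = 0.003 × (570 − 190.48)/190.48 = 0.00598.
Since ε_t ≥ 0.005, the section is tension-controlled.

ε_t ≈ 0.00598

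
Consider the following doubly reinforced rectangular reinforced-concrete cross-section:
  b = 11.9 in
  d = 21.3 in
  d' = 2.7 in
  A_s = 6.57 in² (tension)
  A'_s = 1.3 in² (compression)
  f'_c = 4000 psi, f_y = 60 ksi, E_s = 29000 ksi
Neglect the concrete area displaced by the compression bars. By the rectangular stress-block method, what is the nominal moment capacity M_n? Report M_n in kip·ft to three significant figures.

Assume both steels yield.
a = (A_s − A'_s) f_y/(0.85 f'_c b) = (6.57 − 1.3) × 60/(0.85 × 4 × 11.9) = 7.815 in.
c = a/β₁ = 7.815/0.85 = 9.194 in; ε'_s = 0.003(c − d')/c = 0.0021 ≥ ε_y = 0.0021, so the compression steel yields.
M_n = (A_s − A'_s) f_y (d − a/2) + A'_s f_y (d − d') = 316.2 × (21.3 − 3.9075) + 78 × (21.3 − 2.7) = 5499.5 + 1450.8 = 6950.3 kip·in = 6950.3/12 = 579.19 kip·ft.

M_n ≈ 579 kip·ft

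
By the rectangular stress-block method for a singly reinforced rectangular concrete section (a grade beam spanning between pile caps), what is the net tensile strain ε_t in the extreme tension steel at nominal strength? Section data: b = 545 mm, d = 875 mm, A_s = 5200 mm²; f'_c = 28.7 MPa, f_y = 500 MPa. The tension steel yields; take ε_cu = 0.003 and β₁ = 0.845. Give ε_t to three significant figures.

ε_t ≈ 0.00834

a = A_s f_y/(0.85 f'_c b) = 195.56 mm.
β₁ = 0.845, so c = a/β₁ = 195.56/0.845 = 231.43 mm.
From the linear strain diagram with ε_cu = 0.003: ε_t = 0.003 (d − c)/c = 0.003 × (875 − 231.43)/231.43 = 0.00834.
Since ε_t ≥ 0.005, the section is tension-controlled.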